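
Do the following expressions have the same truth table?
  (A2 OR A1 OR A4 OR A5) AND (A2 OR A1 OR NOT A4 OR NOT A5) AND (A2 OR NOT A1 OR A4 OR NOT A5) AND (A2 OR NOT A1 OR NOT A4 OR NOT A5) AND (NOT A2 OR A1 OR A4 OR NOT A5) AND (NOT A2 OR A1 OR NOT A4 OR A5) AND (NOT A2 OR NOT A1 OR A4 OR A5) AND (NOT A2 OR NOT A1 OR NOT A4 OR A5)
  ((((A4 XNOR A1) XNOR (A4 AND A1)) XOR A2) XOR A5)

Yes, they are equivalent — the two output columns agree on all 16 assignments:
A2 | A1 | A4 | A5 | Expression 1 | Expression 2
-----------------------------------------------
0 | 0 | 0 | 0 | 0 | 0
0 | 0 | 0 | 1 | 1 | 1
0 | 0 | 1 | 0 | 1 | 1
0 | 0 | 1 | 1 | 0 | 0
0 | 1 | 0 | 0 | 1 | 1
0 | 1 | 0 | 1 | 0 | 0
0 | 1 | 1 | 0 | 1 | 1
0 | 1 | 1 | 1 | 0 | 0
1 | 0 | 0 | 0 | 1 | 1
1 | 0 | 0 | 1 | 0 | 0
1 | 0 | 1 | 0 | 0 | 0
1 | 0 | 1 | 1 | 1 | 1
1 | 1 | 0 | 0 | 0 | 0
1 | 1 | 0 | 1 | 1 | 1
1 | 1 | 1 | 0 | 0 | 0
1 | 1 | 1 | 1 | 1 | 1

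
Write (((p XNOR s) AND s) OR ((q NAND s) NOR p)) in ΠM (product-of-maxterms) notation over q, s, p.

ΠM(0, 1, 2, 4, 5) = (q OR s OR p) AND (q OR s OR NOT p) AND (q OR NOT s OR p) AND (NOT q OR s OR p) AND (NOT q OR s OR NOT p)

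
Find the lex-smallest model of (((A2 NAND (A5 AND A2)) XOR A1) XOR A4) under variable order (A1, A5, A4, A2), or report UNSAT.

A1=0, A5=0, A4=0, A2=0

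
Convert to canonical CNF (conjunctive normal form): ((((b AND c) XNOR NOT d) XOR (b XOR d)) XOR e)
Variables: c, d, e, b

(c OR d OR e OR b) AND (c OR d OR NOT e OR NOT b) AND (c OR NOT d OR e OR b) AND (c OR NOT d OR NOT e OR NOT b) AND (NOT c OR d OR e OR b) AND (NOT c OR d OR e OR NOT b) AND (NOT c OR NOT d OR e OR b) AND (NOT c OR NOT d OR e OR NOT b)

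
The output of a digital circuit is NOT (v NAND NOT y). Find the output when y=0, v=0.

Substituting: NOT (0 NAND NOT 0)
= 0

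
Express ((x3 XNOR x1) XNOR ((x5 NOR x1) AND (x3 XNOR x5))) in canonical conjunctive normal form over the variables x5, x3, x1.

(x5 OR NOT x3 OR NOT x1) AND (NOT x5 OR x3 OR x1) AND (NOT x5 OR NOT x3 OR NOT x1)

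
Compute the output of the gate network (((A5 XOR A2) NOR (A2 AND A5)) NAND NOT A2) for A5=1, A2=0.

Substituting: (((1 XOR 0) NOR (0 AND 1)) NAND NOT 0)
= 1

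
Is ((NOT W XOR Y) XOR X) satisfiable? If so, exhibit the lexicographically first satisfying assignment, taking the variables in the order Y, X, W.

Y=0, X=0, W=0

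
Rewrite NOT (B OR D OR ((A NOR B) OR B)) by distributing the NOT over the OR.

NOT B AND NOT D AND NOT ((A NOR B) OR B)
De Morgan's: NOT(OR of terms) = AND of negations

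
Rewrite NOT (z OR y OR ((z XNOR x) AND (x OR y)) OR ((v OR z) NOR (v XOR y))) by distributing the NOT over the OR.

NOT z AND NOT y AND NOT ((z XNOR x) AND (x OR y)) AND NOT ((v OR z) NOR (v XOR y))
De Morgan's: NOT(OR of terms) = AND of negations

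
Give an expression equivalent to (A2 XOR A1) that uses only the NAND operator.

((A2 NAND (A2 NAND A1)) NAND (A1 NAND (A2 NAND A1)))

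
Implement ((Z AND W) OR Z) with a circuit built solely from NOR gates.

((((Z NOR Z) NOR (W NOR W)) NOR Z) NOR (((Z NOR Z) NOR (W NOR W)) NOR Z))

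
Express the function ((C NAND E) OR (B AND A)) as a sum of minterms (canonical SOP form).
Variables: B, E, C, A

Σm(0, 1, 2, 3, 4, 5, 8, 9, 10, 11, 12, 13, 15) = (NOT B AND NOT E AND NOT C AND NOT A) OR (NOT B AND NOT E AND NOT C AND A) OR (NOT B AND NOT E AND C AND NOT A) OR (NOT B AND NOT E AND C AND A) OR (NOT B AND E AND NOT C AND NOT A) OR (NOT B AND E AND NOT C AND A) OR (B AND NOT E AND NOT C AND NOT A) OR (B AND NOT E AND NOT C AND A) OR (B AND NOT E AND C AND NOT A) OR (B AND NOT E AND C AND A) OR (B AND E AND NOT C AND NOT A) OR (B AND E AND NOT C AND A) OR (B AND E AND C AND A)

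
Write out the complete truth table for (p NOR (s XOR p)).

p | s | Output
--------------
0 | 0 | 1
0 | 1 | 0
1 | 0 | 0
1 | 1 | 0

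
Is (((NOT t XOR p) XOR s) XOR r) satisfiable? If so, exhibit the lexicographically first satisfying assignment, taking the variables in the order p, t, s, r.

p=0, t=0, s=0, r=0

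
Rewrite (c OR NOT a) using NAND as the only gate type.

((c NAND c) NAND ((a NAND a) NAND (a NAND a)))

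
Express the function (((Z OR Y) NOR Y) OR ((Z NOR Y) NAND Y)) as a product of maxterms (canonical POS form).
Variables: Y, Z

ΠM() = TRUE (no maxterms)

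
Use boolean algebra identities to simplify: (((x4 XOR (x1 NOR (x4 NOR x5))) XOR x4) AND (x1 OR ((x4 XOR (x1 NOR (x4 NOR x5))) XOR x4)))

By absorption (E AND (E OR v) = E) then XOR self-cancellation ((E XOR v) XOR v = E):
= (x1 NOR (x4 NOR x5))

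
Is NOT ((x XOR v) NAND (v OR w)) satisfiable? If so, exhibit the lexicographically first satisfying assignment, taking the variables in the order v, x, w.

v=0, x=1, w=1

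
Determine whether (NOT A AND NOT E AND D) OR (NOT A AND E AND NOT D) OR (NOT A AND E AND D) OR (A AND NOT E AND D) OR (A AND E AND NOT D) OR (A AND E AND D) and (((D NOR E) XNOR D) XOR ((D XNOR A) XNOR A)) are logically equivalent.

Yes, they are equivalent — the two output columns agree on all 8 assignments:
A | E | D | Expression 1 | Expression 2
---------------------------------------
0 | 0 | 0 | 0 | 0
0 | 0 | 1 | 1 | 1
0 | 1 | 0 | 1 | 1
0 | 1 | 1 | 1 | 1
1 | 0 | 0 | 0 | 0
1 | 0 | 1 | 1 | 1
1 | 1 | 0 | 1 | 1
1 | 1 | 1 | 1 | 1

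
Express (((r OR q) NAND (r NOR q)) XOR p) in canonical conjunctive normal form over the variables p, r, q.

(NOT p OR r OR q) AND (NOT p OR r OR NOT q) AND (NOT p OR NOT r OR q) AND (NOT p OR NOT r OR NOT q)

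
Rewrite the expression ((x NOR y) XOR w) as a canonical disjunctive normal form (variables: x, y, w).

(NOT x AND NOT y AND NOT w) OR (NOT x AND y AND w) OR (x AND NOT y AND w) OR (x AND y AND w)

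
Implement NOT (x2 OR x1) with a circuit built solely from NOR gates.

(((x2 NOR x1) NOR (x2 NOR x1)) NOR ((x2 NOR x1) NOR (x2 NOR x1)))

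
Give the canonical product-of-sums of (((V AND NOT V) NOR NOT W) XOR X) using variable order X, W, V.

ΠM(0, 1, 6, 7) = (X OR W OR V) AND (X OR W OR NOT V) AND (NOT X OR NOT W OR V) AND (NOT X OR NOT W OR NOT V)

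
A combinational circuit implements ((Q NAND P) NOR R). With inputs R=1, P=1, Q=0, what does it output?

Substituting: ((0 NAND 1) NOR 1)
= 0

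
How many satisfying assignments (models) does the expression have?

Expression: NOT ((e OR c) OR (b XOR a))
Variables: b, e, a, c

Satisfying assignments: (0,0,0,0), (1,0,1,0)
Count: 2 out of 16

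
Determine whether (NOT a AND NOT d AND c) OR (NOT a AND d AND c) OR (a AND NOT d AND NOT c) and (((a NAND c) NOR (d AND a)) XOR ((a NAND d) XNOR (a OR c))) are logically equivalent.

Yes, they are equivalent — the two output columns agree on all 8 assignments:
a | d | c | Expression 1 | Expression 2
---------------------------------------
0 | 0 | 0 | 0 | 0
0 | 0 | 1 | 1 | 1
0 | 1 | 0 | 0 | 0
0 | 1 | 1 | 1 | 1
1 | 0 | 0 | 1 | 1
1 | 0 | 1 | 0 | 0
1 | 1 | 0 | 0 | 0
1 | 1 | 1 | 0 | 0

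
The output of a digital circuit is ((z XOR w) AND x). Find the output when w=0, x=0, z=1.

Substituting: ((1 XOR 0) AND 0)
= 0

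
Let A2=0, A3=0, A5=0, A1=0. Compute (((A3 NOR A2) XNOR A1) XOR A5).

Substituting: (((0 NOR 0) XNOR 0) XOR 0)
= 0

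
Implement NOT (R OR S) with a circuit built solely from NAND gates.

(((R NAND R) NAND (S NAND S)) NAND ((R NAND R) NAND (S NAND S)))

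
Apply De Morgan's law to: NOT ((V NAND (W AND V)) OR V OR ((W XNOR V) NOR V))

NOT (V NAND (W AND V)) AND NOT V AND NOT ((W XNOR V) NOR V)
De Morgan's: NOT(OR of terms) = AND of negations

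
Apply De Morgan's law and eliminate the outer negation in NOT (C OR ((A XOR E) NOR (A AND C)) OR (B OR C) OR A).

NOT C AND NOT ((A XOR E) NOR (A AND C)) AND NOT (B OR C) AND NOT A
De Morgan's: NOT(OR of terms) = AND of negations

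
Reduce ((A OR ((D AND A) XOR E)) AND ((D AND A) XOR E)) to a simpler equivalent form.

By absorption (E AND (E OR v) = E):
= ((D AND A) XOR E)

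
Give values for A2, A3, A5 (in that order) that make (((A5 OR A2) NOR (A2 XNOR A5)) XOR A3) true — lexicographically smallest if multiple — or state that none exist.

A2=0, A3=1, A5=0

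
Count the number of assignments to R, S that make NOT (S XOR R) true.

Satisfying assignments: (0,0), (1,1)
Count: 2 out of 4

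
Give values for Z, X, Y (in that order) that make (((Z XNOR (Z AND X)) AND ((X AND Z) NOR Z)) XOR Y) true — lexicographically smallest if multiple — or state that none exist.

Z=0, X=0, Y=0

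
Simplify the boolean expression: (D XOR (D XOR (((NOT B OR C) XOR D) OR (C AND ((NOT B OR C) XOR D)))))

By XOR self-cancellation ((E XOR v) XOR v = E) then absorption (E OR (E AND v) = E):
= ((NOT B OR C) XOR D)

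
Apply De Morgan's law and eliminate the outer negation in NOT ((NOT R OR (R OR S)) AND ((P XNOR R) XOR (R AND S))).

NOT (NOT R OR (R OR S)) OR NOT ((P XNOR R) XOR (R AND S))
De Morgan's: NOT(AND of terms) = OR of negations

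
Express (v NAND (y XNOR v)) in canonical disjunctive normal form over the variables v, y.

(NOT v AND NOT y) OR (NOT v AND y) OR (v AND NOT y)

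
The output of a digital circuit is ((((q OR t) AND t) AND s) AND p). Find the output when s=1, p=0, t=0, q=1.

Substituting: ((((1 OR 0) AND 0) AND 1) AND 0)
= 0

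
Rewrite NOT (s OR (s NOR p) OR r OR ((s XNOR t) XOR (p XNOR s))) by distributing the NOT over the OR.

NOT s AND NOT (s NOR p) AND NOT r AND NOT ((s XNOR t) XOR (p XNOR s))
De Morgan's: NOT(OR of terms) = AND of negations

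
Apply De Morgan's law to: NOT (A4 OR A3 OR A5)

NOT A4 AND NOT A3 AND NOT A5
De Morgan's: NOT(OR of terms) = AND of negations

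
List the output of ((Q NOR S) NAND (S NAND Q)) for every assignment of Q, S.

Q | S | Output
--------------
0 | 0 | 0
0 | 1 | 1
1 | 0 | 1
1 | 1 | 1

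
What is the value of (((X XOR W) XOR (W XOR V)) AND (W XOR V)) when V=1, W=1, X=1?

Substituting: (((1 XOR 1) XOR (1 XOR 1)) AND (1 XOR 1))
= 0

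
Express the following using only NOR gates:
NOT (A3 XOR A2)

(((((A3 NOR A2) NOR (A3 NOR A2)) NOR ((A3 NOR A2) NOR (A3 NOR A2))) NOR ((((A3 NOR A3) NOR (A2 NOR A2)) NOR ((A3 NOR A3) NOR (A2 NOR A2))) NOR (((A3 NOR A3) NOR (A2 NOR A2)) NOR ((A3 NOR A3) NOR (A2 NOR A2))))) NOR ((((A3 NOR A2) NOR (A3 NOR A2)) NOR ((A3 NOR A2) NOR (A3 NOR A2))) NOR ((((A3 NOR A3) NOR (A2 NOR A2)) NOR ((A3 NOR A3) NOR (A2 NOR A2))) NOR (((A3 NOR A3) NOR (A2 NOR A2)) NOR ((A3 NOR A3) NOR (A2 NOR A2))))))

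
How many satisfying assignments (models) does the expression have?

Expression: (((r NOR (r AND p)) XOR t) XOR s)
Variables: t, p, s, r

Satisfying assignments: (0,0,0,0), (0,0,1,1), (0,1,0,0), (0,1,1,1), (1,0,0,1), (1,0,1,0), (1,1,0,1), (1,1,1,0)
Count: 8 out of 16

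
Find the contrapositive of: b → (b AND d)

Contrapositive: NOT (b AND d) → NOT b
Note: A statement and its contrapositive are logically equivalent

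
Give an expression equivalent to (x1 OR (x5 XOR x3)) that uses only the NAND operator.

((x1 NAND x1) NAND (((x5 NAND (x5 NAND x3)) NAND (x3 NAND (x5 NAND x3))) NAND ((x5 NAND (x5 NAND x3)) NAND (x3 NAND (x5 NAND x3)))))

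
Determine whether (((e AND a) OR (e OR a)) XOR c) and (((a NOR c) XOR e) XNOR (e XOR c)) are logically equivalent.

No. Counterexample: with c=0, a=0, e=1, Expression 1 = 1 but Expression 2 = 0.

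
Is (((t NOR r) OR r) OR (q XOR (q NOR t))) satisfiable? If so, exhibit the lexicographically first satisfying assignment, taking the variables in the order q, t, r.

q=0, t=0, r=0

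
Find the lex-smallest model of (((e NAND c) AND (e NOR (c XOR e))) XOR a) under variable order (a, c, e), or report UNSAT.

a=0, c=0, e=0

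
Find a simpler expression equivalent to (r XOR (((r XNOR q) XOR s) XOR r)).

By XOR self-cancellation ((E XOR v) XOR v = E):
= ((r XNOR q) XOR s)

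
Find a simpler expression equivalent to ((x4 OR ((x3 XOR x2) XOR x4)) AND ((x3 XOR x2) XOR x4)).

By absorption (E AND (E OR v) = E):
= ((x3 XOR x2) XOR x4)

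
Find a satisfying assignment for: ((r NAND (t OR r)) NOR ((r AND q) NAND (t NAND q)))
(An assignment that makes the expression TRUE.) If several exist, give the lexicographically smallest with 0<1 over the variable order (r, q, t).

r=1, q=1, t=0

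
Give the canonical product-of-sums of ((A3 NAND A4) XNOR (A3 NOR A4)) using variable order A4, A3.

ΠM(1, 2) = (A4 OR NOT A3) AND (NOT A4 OR A3)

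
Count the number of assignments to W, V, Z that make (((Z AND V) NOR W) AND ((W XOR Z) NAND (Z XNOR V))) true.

Satisfying assignments: (0,0,0), (0,0,1), (0,1,0)
Count: 3 out of 8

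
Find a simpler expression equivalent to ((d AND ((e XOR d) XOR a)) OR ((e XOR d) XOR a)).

By absorption (E OR (E AND v) = E):
= ((e XOR d) XOR a)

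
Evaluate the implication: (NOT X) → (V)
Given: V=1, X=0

Antecedent (NOT X) = 1; consequent (V) = 1.
1 → 1 = 1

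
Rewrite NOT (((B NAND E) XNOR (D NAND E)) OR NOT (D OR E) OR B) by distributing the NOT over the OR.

NOT ((B NAND E) XNOR (D NAND E)) AND (D OR E) AND NOT B
De Morgan's: NOT(OR of terms) = AND of negations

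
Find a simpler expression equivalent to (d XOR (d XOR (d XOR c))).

By XOR self-cancellation ((E XOR v) XOR v = E):
= (d XOR c)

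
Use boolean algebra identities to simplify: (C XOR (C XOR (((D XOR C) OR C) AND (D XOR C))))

By XOR self-cancellation ((E XOR v) XOR v = E) then absorption (E AND (E OR v) = E):
= (D XOR C)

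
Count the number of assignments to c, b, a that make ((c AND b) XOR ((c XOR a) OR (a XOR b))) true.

Satisfying assignments: (0,0,1), (0,1,0), (0,1,1), (1,0,0), (1,0,1), (1,1,1)
Count: 6 out of 8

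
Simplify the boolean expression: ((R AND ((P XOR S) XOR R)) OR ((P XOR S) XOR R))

By absorption (E OR (E AND v) = E):
= ((P XOR S) XOR R)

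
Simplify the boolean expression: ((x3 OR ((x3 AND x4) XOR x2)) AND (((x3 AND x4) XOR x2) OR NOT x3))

By distribution ((E OR v) AND (E OR NOT v) = E):
= ((x3 AND x4) XOR x2)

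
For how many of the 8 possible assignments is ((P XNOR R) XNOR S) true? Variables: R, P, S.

Satisfying assignments: (0,0,1), (0,1,0), (1,0,0), (1,1,1)
Count: 4 out of 8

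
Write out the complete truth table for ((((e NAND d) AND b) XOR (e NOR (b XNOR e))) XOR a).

a | b | e | d | Output
----------------------
0 | 0 | 0 | 0 | 0
0 | 0 | 0 | 1 | 0
0 | 0 | 1 | 0 | 0
0 | 0 | 1 | 1 | 0
0 | 1 | 0 | 0 | 0
0 | 1 | 0 | 1 | 0
0 | 1 | 1 | 0 | 1
0 | 1 | 1 | 1 | 0
1 | 0 | 0 | 0 | 1
1 | 0 | 0 | 1 | 1
1 | 0 | 1 | 0 | 1
1 | 0 | 1 | 1 | 1
1 | 1 | 0 | 0 | 1
1 | 1 | 0 | 1 | 1
1 | 1 | 1 | 0 | 0
1 | 1 | 1 | 1 | 1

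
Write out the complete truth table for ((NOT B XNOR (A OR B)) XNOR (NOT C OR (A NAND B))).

B | A | C | Output
------------------
0 | 0 | 0 | 0
0 | 0 | 1 | 0
0 | 1 | 0 | 1
0 | 1 | 1 | 1
1 | 0 | 0 | 0
1 | 0 | 1 | 0
1 | 1 | 0 | 0
1 | 1 | 1 | 1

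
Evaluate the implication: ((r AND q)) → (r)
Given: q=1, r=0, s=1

Antecedent ((r AND q)) = 0; consequent (r) = 0.
0 → 0 = 1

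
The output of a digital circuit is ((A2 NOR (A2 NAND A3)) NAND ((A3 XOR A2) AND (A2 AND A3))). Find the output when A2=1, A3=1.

Substituting: ((1 NOR (1 NAND 1)) NAND ((1 XOR 1) AND (1 AND 1)))
= 1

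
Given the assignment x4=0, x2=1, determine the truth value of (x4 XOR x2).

Substituting: (0 XOR 1)
= 1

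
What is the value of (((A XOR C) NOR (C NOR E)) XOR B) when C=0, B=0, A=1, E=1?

Substituting: (((1 XOR 0) NOR (0 NOR 1)) XOR 0)
= 0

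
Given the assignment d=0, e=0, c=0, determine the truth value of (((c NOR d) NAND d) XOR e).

Substituting: (((0 NOR 0) NAND 0) XOR 0)
= 1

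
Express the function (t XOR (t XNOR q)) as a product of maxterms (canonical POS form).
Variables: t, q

ΠM(1, 3) = (t OR NOT q) AND (NOT t OR NOT q)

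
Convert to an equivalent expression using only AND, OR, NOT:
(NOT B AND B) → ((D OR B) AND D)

NOT (NOT B AND B) OR ((D OR B) AND D)
(Implication elimination: A → B = NOT A OR B)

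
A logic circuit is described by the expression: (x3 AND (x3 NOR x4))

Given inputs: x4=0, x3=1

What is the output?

Substituting: (1 AND (1 NOR 0))
= 0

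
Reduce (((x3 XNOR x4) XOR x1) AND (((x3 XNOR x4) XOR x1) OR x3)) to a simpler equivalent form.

By absorption (E AND (E OR v) = E):
= ((x3 XNOR x4) XOR x1)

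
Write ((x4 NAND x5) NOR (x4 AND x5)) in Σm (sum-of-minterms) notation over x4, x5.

Σm() = FALSE (no minterms)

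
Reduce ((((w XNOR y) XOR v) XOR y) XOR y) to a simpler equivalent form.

By XOR self-cancellation ((E XOR v) XOR v = E):
= ((w XNOR y) XOR v)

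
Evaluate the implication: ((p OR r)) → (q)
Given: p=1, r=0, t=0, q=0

Antecedent ((p OR r)) = 1; consequent (q) = 0.
1 → 0 = 0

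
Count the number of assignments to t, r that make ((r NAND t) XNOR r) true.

Satisfying assignments: (0,1)
Count: 1 out of 4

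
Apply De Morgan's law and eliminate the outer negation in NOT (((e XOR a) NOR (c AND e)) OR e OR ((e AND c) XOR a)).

NOT ((e XOR a) NOR (c AND e)) AND NOT e AND NOT ((e AND c) XOR a)
De Morgan's: NOT(OR of terms) = AND of negations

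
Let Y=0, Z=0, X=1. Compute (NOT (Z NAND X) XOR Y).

Substituting: (NOT (0 NAND 1) XOR 0)
= 0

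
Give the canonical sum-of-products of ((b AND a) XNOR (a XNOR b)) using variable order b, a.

Σm(1, 2, 3) = (NOT b AND a) OR (b AND NOT a) OR (b AND a)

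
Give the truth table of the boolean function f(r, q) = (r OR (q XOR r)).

r | q | Output
--------------
0 | 0 | 0
0 | 1 | 1
1 | 0 | 1
1 | 1 | 1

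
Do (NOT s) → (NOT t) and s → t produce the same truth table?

No, Inverse is not equivalent to original (counterexample: t=0, s=1)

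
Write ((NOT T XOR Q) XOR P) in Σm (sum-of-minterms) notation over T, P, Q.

Σm(0, 3, 5, 6) = (NOT T AND NOT P AND NOT Q) OR (NOT T AND P AND Q) OR (T AND NOT P AND Q) OR (T AND P AND NOT Q)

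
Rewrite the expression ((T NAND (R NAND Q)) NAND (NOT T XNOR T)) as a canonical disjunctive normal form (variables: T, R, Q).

(NOT T AND NOT R AND NOT Q) OR (NOT T AND NOT R AND Q) OR (NOT T AND R AND NOT Q) OR (NOT T AND R AND Q) OR (T AND NOT R AND NOT Q) OR (T AND NOT R AND Q) OR (T AND R AND NOT Q) OR (T AND R AND Q)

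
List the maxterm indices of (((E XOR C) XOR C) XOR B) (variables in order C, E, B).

ΠM(0, 3, 4, 7) = (C OR E OR B) AND (C OR NOT E OR NOT B) AND (NOT C OR E OR B) AND (NOT C OR NOT E OR NOT B)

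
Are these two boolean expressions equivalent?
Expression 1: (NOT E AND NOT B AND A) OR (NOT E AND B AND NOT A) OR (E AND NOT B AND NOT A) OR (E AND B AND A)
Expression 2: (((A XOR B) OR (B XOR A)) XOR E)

Yes, they are equivalent — the two output columns agree on all 8 assignments:
E | B | A | Expression 1 | Expression 2
---------------------------------------
0 | 0 | 0 | 0 | 0
0 | 0 | 1 | 1 | 1
0 | 1 | 0 | 1 | 1
0 | 1 | 1 | 0 | 0
1 | 0 | 0 | 1 | 1
1 | 0 | 1 | 0 | 0
1 | 1 | 0 | 0 | 0
1 | 1 | 1 | 1 | 1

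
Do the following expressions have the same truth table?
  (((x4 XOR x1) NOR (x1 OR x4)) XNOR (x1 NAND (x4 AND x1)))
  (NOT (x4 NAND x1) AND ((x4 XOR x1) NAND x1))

No. Counterexample: with x4=0, x1=0, Expression 1 = 1 but Expression 2 = 0.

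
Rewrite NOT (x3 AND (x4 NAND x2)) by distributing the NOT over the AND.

NOT x3 OR NOT (x4 NAND x2)
De Morgan's: NOT(AND of terms) = OR of negations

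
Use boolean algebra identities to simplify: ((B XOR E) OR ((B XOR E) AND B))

By absorption (E OR (E AND v) = E):
= (B XOR E)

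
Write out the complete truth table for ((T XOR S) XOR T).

S | T | Output
--------------
0 | 0 | 0
0 | 1 | 0
1 | 0 | 1
1 | 1 | 1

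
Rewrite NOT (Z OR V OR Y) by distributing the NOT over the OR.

NOT Z AND NOT V AND NOT Y
De Morgan's: NOT(OR of terms) = AND of negations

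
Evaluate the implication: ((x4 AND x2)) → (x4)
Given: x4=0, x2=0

Antecedent ((x4 AND x2)) = 0; consequent (x4) = 0.
0 → 0 = 1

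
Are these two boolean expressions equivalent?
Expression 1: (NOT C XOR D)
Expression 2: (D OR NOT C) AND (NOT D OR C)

Yes, they are equivalent — the two output columns agree on all 4 assignments:
D | C | Expression 1 | Expression 2
-----------------------------------
0 | 0 | 1 | 1
0 | 1 | 0 | 0
1 | 0 | 0 | 0
1 | 1 | 1 | 1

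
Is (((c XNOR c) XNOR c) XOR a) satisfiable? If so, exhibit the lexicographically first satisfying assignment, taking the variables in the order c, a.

c=0, a=1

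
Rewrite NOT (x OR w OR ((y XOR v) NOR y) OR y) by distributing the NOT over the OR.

NOT x AND NOT w AND NOT ((y XOR v) NOR y) AND NOT y
De Morgan's: NOT(OR of terms) = AND of negations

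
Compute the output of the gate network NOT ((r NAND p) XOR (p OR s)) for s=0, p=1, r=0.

Substituting: NOT ((0 NAND 1) XOR (1 OR 0))
= 1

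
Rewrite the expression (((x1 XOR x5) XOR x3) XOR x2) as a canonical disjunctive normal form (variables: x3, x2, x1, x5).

(NOT x3 AND NOT x2 AND NOT x1 AND x5) OR (NOT x3 AND NOT x2 AND x1 AND NOT x5) OR (NOT x3 AND x2 AND NOT x1 AND NOT x5) OR (NOT x3 AND x2 AND x1 AND x5) OR (x3 AND NOT x2 AND NOT x1 AND NOT x5) OR (x3 AND NOT x2 AND x1 AND x5) OR (x3 AND x2 AND NOT x1 AND x5) OR (x3 AND x2 AND x1 AND NOT x5)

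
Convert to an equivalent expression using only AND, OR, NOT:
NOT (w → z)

w AND NOT z
(Negated implication: NOT(A → B) = A AND NOT B)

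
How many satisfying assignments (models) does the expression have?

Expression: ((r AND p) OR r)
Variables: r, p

Satisfying assignments: (1,0), (1,1)
Count: 2 out of 4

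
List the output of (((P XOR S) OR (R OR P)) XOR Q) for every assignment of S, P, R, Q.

S | P | R | Q | Output
----------------------
0 | 0 | 0 | 0 | 0
0 | 0 | 0 | 1 | 1
0 | 0 | 1 | 0 | 1
0 | 0 | 1 | 1 | 0
0 | 1 | 0 | 0 | 1
0 | 1 | 0 | 1 | 0
0 | 1 | 1 | 0 | 1
0 | 1 | 1 | 1 | 0
1 | 0 | 0 | 0 | 1
1 | 0 | 0 | 1 | 0
1 | 0 | 1 | 0 | 1
1 | 0 | 1 | 1 | 0
1 | 1 | 0 | 0 | 1
1 | 1 | 0 | 1 | 0
1 | 1 | 1 | 0 | 1
1 | 1 | 1 | 1 | 0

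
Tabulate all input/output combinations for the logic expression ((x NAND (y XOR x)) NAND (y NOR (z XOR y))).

x | z | y | Output
------------------
0 | 0 | 0 | 0
0 | 0 | 1 | 1
0 | 1 | 0 | 1
0 | 1 | 1 | 1
1 | 0 | 0 | 1
1 | 0 | 1 | 1
1 | 1 | 0 | 1
1 | 1 | 1 | 1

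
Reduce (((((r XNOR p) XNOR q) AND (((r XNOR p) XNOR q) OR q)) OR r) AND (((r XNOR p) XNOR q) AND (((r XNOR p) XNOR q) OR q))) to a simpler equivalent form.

By absorption (E AND (E OR v) = E) then absorption (E AND (E OR v) = E):
= ((r XNOR p) XNOR q)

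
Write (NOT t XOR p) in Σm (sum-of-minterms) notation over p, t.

Σm(0, 3) = (NOT p AND NOT t) OR (p AND t)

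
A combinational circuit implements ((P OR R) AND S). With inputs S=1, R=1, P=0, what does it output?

Substituting: ((0 OR 1) AND 1)
= 1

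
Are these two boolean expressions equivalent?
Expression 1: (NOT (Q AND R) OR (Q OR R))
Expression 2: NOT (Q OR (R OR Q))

No. Counterexample: with Q=0, R=1, Expression 1 = 1 but Expression 2 = 0.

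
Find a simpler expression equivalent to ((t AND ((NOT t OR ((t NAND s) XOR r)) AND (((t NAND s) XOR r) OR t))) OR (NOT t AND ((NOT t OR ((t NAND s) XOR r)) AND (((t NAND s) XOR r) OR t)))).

By distribution ((E AND v) OR (E AND NOT v) = E) then distribution ((E OR v) AND (E OR NOT v) = E):
= ((t NAND s) XOR r)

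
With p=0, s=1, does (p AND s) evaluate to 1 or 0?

Substituting: (0 AND 1)
= 0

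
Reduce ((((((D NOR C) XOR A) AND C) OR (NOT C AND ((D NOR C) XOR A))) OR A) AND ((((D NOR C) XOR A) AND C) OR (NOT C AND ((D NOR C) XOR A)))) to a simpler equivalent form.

By absorption (E AND (E OR v) = E) then distribution ((E AND v) OR (E AND NOT v) = E):
= ((D NOR C) XOR A)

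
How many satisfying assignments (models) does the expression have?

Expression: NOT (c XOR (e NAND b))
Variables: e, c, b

Satisfying assignments: (0,1,0), (0,1,1), (1,0,1), (1,1,0)
Count: 4 out of 8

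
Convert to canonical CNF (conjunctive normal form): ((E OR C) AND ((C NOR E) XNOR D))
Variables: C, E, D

(C OR E OR D) AND (C OR E OR NOT D) AND (C OR NOT E OR NOT D) AND (NOT C OR E OR NOT D) AND (NOT C OR NOT E OR NOT D)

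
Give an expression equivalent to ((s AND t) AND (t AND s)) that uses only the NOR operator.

((((s NOR s) NOR (t NOR t)) NOR ((s NOR s) NOR (t NOR t))) NOR (((t NOR t) NOR (s NOR s)) NOR ((t NOR t) NOR (s NOR s))))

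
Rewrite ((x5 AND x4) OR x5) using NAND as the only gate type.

((((x5 NAND x4) NAND (x5 NAND x4)) NAND ((x5 NAND x4) NAND (x5 NAND x4))) NAND (x5 NAND x5))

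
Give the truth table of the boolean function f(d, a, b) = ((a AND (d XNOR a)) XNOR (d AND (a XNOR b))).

d | a | b | Output
------------------
0 | 0 | 0 | 1
0 | 0 | 1 | 1
0 | 1 | 0 | 1
0 | 1 | 1 | 1
1 | 0 | 0 | 0
1 | 0 | 1 | 1
1 | 1 | 0 | 0
1 | 1 | 1 | 1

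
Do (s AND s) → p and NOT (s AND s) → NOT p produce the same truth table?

No, Inverse is not equivalent to original (counterexample: p=0, s=1)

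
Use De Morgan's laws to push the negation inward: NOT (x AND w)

NOT x OR NOT w
De Morgan's: NOT(AND of terms) = OR of negations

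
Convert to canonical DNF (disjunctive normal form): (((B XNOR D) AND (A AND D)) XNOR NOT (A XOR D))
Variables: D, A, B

(NOT D AND A AND NOT B) OR (NOT D AND A AND B) OR (D AND NOT A AND NOT B) OR (D AND NOT A AND B) OR (D AND A AND B)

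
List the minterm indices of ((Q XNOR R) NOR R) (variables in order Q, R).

Σm(2) = (Q AND NOT R)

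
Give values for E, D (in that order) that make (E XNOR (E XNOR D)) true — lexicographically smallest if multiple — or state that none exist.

E=0, D=1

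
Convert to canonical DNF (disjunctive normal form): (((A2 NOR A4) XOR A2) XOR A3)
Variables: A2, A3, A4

(NOT A2 AND NOT A3 AND NOT A4) OR (NOT A2 AND A3 AND A4) OR (A2 AND NOT A3 AND NOT A4) OR (A2 AND NOT A3 AND A4)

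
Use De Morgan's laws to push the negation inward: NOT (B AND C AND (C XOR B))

NOT B OR NOT C OR NOT (C XOR B)
De Morgan's: NOT(AND of terms) = OR of negations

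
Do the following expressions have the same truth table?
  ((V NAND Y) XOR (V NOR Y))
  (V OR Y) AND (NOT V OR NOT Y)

Yes, they are equivalent — the two output columns agree on all 4 assignments:
V | Y | Expression 1 | Expression 2
-----------------------------------
0 | 0 | 0 | 0
0 | 1 | 1 | 1
1 | 0 | 1 | 1
1 | 1 | 0 | 0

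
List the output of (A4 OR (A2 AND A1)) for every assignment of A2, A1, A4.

A2 | A1 | A4 | Output
---------------------
0 | 0 | 0 | 0
0 | 0 | 1 | 1
0 | 1 | 0 | 0
0 | 1 | 1 | 1
1 | 0 | 0 | 0
1 | 0 | 1 | 1
1 | 1 | 0 | 1
1 | 1 | 1 | 1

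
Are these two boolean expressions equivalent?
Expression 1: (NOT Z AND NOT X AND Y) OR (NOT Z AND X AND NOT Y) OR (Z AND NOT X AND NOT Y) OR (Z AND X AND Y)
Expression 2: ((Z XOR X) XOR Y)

Yes, they are equivalent — the two output columns agree on all 8 assignments:
Z | X | Y | Expression 1 | Expression 2
---------------------------------------
0 | 0 | 0 | 0 | 0
0 | 0 | 1 | 1 | 1
0 | 1 | 0 | 1 | 1
0 | 1 | 1 | 0 | 0
1 | 0 | 0 | 1 | 1
1 | 0 | 1 | 0 | 0
1 | 1 | 0 | 0 | 0
1 | 1 | 1 | 1 | 1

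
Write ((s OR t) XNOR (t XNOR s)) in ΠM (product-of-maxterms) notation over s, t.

ΠM(0, 1, 2) = (s OR t) AND (s OR NOT t) AND (NOT s OR t)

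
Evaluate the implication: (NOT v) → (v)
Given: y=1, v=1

Antecedent (NOT v) = 0; consequent (v) = 1.
0 → 1 = 1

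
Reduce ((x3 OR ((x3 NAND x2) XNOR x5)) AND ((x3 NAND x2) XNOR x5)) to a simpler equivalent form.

By absorption (E AND (E OR v) = E):
= ((x3 NAND x2) XNOR x5)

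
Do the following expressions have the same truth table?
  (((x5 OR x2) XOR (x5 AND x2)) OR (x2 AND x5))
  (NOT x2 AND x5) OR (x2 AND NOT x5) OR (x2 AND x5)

Yes, they are equivalent — the two output columns agree on all 4 assignments:
x2 | x5 | Expression 1 | Expression 2
-------------------------------------
0 | 0 | 0 | 0
0 | 1 | 1 | 1
1 | 0 | 1 | 1
1 | 1 | 1 | 1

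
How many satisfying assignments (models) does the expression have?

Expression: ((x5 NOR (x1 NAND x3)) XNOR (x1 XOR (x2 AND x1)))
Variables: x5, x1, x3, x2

Satisfying assignments: (0,0,0,0), (0,0,0,1), (0,0,1,0), (0,0,1,1), (0,1,0,1), (0,1,1,0), (1,0,0,0), (1,0,0,1), (1,0,1,0), (1,0,1,1), (1,1,0,1), (1,1,1,1)
Count: 12 out of 16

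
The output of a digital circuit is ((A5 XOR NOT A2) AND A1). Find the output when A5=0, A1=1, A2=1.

Substituting: ((0 XOR NOT 1) AND 1)
= 0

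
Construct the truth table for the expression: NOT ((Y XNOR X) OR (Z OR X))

Y | X | Z | Output
------------------
0 | 0 | 0 | 0
0 | 0 | 1 | 0
0 | 1 | 0 | 0
0 | 1 | 1 | 0
1 | 0 | 0 | 1
1 | 0 | 1 | 0
1 | 1 | 0 | 0
1 | 1 | 1 | 0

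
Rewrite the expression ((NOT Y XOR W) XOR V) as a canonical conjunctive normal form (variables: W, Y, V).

(W OR Y OR NOT V) AND (W OR NOT Y OR V) AND (NOT W OR Y OR V) AND (NOT W OR NOT Y OR NOT V)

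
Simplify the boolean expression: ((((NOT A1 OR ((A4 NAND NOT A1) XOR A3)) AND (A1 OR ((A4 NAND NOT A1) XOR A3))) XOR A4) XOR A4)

By XOR self-cancellation ((E XOR v) XOR v = E) then distribution ((E OR v) AND (E OR NOT v) = E):
= ((A4 NAND NOT A1) XOR A3)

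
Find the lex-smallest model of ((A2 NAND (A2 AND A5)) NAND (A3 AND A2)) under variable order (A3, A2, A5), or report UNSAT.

A3=0, A2=0, A5=0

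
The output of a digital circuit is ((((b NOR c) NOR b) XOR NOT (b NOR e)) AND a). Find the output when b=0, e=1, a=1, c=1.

Substituting: ((((0 NOR 1) NOR 0) XOR NOT (0 NOR 1)) AND 1)
= 0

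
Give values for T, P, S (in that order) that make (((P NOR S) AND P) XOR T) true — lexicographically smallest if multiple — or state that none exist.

T=1, P=0, S=0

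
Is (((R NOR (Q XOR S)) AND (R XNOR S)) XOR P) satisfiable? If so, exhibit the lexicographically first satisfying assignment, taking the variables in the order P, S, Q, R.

P=0, S=0, Q=0, R=0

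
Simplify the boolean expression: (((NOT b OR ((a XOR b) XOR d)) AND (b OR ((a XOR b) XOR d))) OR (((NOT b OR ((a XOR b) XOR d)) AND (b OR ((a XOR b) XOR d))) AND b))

By absorption (E OR (E AND v) = E) then distribution ((E OR v) AND (E OR NOT v) = E):
= ((a XOR b) XOR d)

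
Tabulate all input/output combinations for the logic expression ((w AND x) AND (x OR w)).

x | w | Output
--------------
0 | 0 | 0
0 | 1 | 0
1 | 0 | 0
1 | 1 | 1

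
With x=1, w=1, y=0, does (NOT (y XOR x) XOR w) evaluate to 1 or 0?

Substituting: (NOT (0 XOR 1) XOR 1)
= 1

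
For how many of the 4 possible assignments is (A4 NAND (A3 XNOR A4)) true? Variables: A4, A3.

Satisfying assignments: (0,0), (0,1), (1,0)
Count: 3 out of 4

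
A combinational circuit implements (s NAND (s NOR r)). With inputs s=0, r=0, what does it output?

Substituting: (0 NAND (0 NOR 0))
= 1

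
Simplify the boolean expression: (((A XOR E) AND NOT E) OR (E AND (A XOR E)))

By distribution ((E AND v) OR (E AND NOT v) = E):
= (A XOR E)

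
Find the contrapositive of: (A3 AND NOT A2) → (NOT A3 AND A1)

Contrapositive: NOT (NOT A3 AND A1) → NOT (A3 AND NOT A2)
Note: A statement and its contrapositive are logically equivalent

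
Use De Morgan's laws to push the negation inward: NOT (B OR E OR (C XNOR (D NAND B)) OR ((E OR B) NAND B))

NOT B AND NOT E AND NOT (C XNOR (D NAND B)) AND NOT ((E OR B) NAND B)
De Morgan's: NOT(OR of terms) = AND of negations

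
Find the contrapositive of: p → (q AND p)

Contrapositive: NOT (q AND p) → NOT p
Note: A statement and its contrapositive are logically equivalent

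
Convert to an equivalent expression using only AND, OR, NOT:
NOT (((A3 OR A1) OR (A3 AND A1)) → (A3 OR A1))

((A3 OR A1) OR (A3 AND A1)) AND NOT (A3 OR A1)
(Negated implication: NOT(A → B) = A AND NOT B)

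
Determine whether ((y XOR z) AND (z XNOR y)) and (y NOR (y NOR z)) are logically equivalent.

No. Counterexample: with z=1, y=0, Expression 1 = 0 but Expression 2 = 1.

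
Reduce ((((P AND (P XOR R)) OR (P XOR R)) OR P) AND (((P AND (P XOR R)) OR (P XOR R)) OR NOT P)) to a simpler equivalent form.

By distribution ((E OR v) AND (E OR NOT v) = E) then absorption (E OR (E AND v) = E):
= (P XOR R)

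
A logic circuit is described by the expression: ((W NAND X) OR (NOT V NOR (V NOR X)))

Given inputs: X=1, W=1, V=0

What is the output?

Substituting: ((1 NAND 1) OR (NOT 0 NOR (0 NOR 1)))
= 0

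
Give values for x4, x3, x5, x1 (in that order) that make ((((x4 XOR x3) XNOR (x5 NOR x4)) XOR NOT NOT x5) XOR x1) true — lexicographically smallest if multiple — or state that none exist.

x4=0, x3=0, x5=0, x1=1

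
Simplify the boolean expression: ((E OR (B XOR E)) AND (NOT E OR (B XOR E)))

By distribution ((E OR v) AND (E OR NOT v) = E):
= (B XOR E)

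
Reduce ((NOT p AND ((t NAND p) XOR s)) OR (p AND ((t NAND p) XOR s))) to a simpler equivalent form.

By distribution ((E AND v) OR (E AND NOT v) = E):
= ((t NAND p) XOR s)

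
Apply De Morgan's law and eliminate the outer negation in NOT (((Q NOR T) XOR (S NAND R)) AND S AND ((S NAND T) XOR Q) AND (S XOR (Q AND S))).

NOT ((Q NOR T) XOR (S NAND R)) OR NOT S OR NOT ((S NAND T) XOR Q) OR NOT (S XOR (Q AND S))
De Morgan's: NOT(AND of terms) = OR of negations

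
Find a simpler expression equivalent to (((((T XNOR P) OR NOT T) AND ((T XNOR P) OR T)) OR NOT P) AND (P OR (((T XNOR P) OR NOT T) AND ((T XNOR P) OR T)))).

By distribution ((E OR v) AND (E OR NOT v) = E) then distribution ((E OR v) AND (E OR NOT v) = E):
= (T XNOR P)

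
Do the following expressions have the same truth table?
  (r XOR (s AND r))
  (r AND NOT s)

Yes, they are equivalent — the two output columns agree on all 4 assignments:
r | s | Expression 1 | Expression 2
-----------------------------------
0 | 0 | 0 | 0
0 | 1 | 0 | 0
1 | 0 | 1 | 1
1 | 1 | 0 | 0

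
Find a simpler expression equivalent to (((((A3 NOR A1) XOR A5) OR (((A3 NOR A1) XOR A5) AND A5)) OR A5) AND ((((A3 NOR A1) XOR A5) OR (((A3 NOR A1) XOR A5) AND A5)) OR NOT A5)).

By distribution ((E OR v) AND (E OR NOT v) = E) then absorption (E OR (E AND v) = E):
= ((A3 NOR A1) XOR A5)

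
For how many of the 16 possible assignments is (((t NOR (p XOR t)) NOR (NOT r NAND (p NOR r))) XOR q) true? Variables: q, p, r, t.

Satisfying assignments: (0,0,0,1), (1,0,0,0), (1,0,1,0), (1,0,1,1), (1,1,0,0), (1,1,0,1), (1,1,1,0), (1,1,1,1)
Count: 8 out of 16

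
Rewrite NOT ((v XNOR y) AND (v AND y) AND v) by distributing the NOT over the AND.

NOT (v XNOR y) OR NOT (v AND y) OR NOT v
De Morgan's: NOT(AND of terms) = OR of negations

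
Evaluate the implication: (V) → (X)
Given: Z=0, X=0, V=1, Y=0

Antecedent (V) = 1; consequent (X) = 0.
1 → 0 = 0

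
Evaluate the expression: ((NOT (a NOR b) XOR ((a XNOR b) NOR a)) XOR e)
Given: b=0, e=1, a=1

Substituting: ((NOT (1 NOR 0) XOR ((1 XNOR 0) NOR 1)) XOR 1)
= 0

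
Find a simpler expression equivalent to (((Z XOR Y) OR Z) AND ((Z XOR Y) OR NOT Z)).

By distribution ((E OR v) AND (E OR NOT v) = E):
= (Z XOR Y)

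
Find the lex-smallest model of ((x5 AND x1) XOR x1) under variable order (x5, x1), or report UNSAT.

x5=0, x1=1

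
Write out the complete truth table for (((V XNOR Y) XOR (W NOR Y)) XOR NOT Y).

Y | V | W | Output
------------------
0 | 0 | 0 | 1
0 | 0 | 1 | 0
0 | 1 | 0 | 0
0 | 1 | 1 | 1
1 | 0 | 0 | 0
1 | 0 | 1 | 0
1 | 1 | 0 | 1
1 | 1 | 1 | 1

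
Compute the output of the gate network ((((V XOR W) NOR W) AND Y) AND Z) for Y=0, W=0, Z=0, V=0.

Substituting: ((((0 XOR 0) NOR 0) AND 0) AND 0)
= 0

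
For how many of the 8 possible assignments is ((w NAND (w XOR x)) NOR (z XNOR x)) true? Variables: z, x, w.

Satisfying assignments: (1,0,1)
Count: 1 out of 8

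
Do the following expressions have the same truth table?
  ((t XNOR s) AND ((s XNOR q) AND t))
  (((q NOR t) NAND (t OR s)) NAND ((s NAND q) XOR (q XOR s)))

No. Counterexample: with t=0, q=0, s=1, Expression 1 = 0 but Expression 2 = 1.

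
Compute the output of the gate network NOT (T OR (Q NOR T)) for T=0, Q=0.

Substituting: NOT (0 OR (0 NOR 0))
= 0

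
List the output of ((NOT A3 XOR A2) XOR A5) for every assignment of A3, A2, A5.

A3 | A2 | A5 | Output
---------------------
0 | 0 | 0 | 1
0 | 0 | 1 | 0
0 | 1 | 0 | 0
0 | 1 | 1 | 1
1 | 0 | 0 | 0
1 | 0 | 1 | 1
1 | 1 | 0 | 1
1 | 1 | 1 | 0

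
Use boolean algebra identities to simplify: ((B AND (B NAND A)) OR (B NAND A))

By absorption (E OR (E AND v) = E):
= (B NAND A)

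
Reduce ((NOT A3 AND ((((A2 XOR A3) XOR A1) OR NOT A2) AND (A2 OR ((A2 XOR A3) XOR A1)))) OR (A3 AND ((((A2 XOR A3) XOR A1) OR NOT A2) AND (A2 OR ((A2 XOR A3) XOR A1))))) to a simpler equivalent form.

By distribution ((E AND v) OR (E AND NOT v) = E) then distribution ((E OR v) AND (E OR NOT v) = E):
= ((A2 XOR A3) XOR A1)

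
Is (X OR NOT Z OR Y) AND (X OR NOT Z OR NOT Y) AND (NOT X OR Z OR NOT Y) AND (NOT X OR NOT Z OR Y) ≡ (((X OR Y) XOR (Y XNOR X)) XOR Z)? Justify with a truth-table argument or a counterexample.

Yes, they are equivalent — the two output columns agree on all 8 assignments:
X | Z | Y | Expression 1 | Expression 2
---------------------------------------
0 | 0 | 0 | 1 | 1
0 | 0 | 1 | 1 | 1
0 | 1 | 0 | 0 | 0
0 | 1 | 1 | 0 | 0
1 | 0 | 0 | 1 | 1
1 | 0 | 1 | 0 | 0
1 | 1 | 0 | 0 | 0
1 | 1 | 1 | 1 | 1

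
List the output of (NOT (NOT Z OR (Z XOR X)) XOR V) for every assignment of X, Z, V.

X | Z | V | Output
------------------
0 | 0 | 0 | 0
0 | 0 | 1 | 1
0 | 1 | 0 | 0
0 | 1 | 1 | 1
1 | 0 | 0 | 0
1 | 0 | 1 | 1
1 | 1 | 0 | 1
1 | 1 | 1 | 0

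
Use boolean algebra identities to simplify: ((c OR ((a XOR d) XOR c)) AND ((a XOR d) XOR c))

By absorption (E AND (E OR v) = E):
= ((a XOR d) XOR c)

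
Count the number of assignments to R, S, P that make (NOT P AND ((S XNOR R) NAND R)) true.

Satisfying assignments: (0,0,0), (0,1,0), (1,0,0)
Count: 3 out of 8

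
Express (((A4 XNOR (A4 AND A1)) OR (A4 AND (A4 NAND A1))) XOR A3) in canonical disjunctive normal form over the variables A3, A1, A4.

(NOT A3 AND NOT A1 AND NOT A4) OR (NOT A3 AND NOT A1 AND A4) OR (NOT A3 AND A1 AND NOT A4) OR (NOT A3 AND A1 AND A4)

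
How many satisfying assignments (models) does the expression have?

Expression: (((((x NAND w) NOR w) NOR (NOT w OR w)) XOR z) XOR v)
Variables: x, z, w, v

Satisfying assignments: (0,0,0,1), (0,0,1,1), (0,1,0,0), (0,1,1,0), (1,0,0,1), (1,0,1,1), (1,1,0,0), (1,1,1,0)
Count: 8 out of 16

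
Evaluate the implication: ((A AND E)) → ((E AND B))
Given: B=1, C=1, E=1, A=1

Antecedent ((A AND E)) = 1; consequent ((E AND B)) = 1.
1 → 1 = 1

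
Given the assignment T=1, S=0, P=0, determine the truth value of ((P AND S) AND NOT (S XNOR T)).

Substituting: ((0 AND 0) AND NOT (0 XNOR 1))
= 0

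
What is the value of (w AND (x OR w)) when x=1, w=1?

Substituting: (1 AND (1 OR 1))
= 1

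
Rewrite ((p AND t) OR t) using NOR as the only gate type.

((((p NOR p) NOR (t NOR t)) NOR t) NOR (((p NOR p) NOR (t NOR t)) NOR t))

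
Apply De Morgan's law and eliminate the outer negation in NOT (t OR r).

NOT t AND NOT r
De Morgan's: NOT(OR of terms) = AND of negations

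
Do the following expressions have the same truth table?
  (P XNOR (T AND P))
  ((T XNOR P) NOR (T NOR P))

No. Counterexample: with P=0, T=0, Expression 1 = 1 but Expression 2 = 0.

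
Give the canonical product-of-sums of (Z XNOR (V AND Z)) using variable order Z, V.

ΠM(2) = (NOT Z OR V)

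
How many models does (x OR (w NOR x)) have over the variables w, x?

Satisfying assignments: (0,0), (0,1), (1,1)
Count: 3 out of 4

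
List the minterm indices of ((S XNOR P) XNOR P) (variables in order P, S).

Σm(1, 3) = (NOT P AND S) OR (P AND S)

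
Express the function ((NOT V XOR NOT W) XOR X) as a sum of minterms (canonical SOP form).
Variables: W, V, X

Σm(1, 2, 4, 7) = (NOT W AND NOT V AND X) OR (NOT W AND V AND NOT X) OR (W AND NOT V AND NOT X) OR (W AND V AND X)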